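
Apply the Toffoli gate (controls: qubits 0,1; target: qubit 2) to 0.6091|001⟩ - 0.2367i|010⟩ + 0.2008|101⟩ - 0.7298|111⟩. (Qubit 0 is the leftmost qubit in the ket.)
0.6091|001⟩ - 0.2367i|010⟩ + 0.2008|101⟩ - 0.7298|110⟩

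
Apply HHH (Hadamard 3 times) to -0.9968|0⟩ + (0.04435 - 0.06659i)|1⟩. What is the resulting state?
(-0.6735 - 0.04709i)|0⟩ + (-0.7362 + 0.04709i)|1⟩

H² = I, so H^3 = H: a single Hadamard. With (a, b) = (-0.9968, (0.04435 - 0.06659i)), H gives ((a + b)/√2, (a − b)/√2) = ((-0.6735 - 0.04709i), (-0.7362 + 0.04709i)).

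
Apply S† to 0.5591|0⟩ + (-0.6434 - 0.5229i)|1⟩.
0.5591|0⟩ + (-0.5229 + 0.6434i)|1⟩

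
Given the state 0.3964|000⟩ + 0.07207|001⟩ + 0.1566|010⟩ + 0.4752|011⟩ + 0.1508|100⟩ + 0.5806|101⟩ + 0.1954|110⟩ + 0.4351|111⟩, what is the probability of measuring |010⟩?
0.02452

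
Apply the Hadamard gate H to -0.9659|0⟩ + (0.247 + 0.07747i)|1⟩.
(-0.5083 + 0.05478i)|0⟩ + (-0.8576 - 0.05478i)|1⟩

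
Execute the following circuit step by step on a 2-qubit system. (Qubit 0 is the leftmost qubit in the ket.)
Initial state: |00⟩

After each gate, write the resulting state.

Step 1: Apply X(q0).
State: |10⟩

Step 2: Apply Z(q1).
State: |10⟩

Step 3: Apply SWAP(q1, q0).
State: |01⟩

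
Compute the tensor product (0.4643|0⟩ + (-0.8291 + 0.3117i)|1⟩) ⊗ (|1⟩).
0.4643|01⟩ + (-0.8291 + 0.3117i)|11⟩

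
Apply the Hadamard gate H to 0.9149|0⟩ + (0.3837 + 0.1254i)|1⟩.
(0.9182 + 0.08867i)|0⟩ + (0.3756 - 0.08867i)|1⟩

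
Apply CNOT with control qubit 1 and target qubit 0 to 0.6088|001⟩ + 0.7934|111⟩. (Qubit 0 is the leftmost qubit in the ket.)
0.6088|001⟩ + 0.7934|011⟩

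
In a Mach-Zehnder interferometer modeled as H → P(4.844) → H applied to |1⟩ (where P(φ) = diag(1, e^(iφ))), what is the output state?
(0.4344 + 0.4957i)|0⟩ + (0.5656 - 0.4957i)|1⟩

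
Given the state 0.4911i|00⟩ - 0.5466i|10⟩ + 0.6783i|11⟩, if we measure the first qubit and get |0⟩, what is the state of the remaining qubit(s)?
i|0⟩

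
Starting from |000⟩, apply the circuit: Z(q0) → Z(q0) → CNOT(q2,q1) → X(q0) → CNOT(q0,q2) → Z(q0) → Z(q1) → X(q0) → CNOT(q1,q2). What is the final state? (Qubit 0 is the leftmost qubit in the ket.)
-|001⟩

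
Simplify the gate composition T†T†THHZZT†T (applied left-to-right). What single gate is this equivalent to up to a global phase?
T†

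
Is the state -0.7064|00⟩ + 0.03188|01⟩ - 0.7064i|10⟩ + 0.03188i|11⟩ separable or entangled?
Separable

Writing the state as a|00⟩ + b|01⟩ + c|10⟩ + d|11⟩, it is a product state iff ad − bc = 0.
Here (a, b, c, d) = (-0.7064, 0.03188, -0.7064i, 0.03188i): ad − bc = (-0.7064)(0.03188i) − (0.03188)(-0.7064i) = 0, so the state is separable.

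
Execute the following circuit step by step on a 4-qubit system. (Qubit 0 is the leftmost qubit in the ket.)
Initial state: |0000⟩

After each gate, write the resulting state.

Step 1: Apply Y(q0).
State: i|1000⟩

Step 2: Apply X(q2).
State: i|1010⟩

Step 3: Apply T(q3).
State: i|1010⟩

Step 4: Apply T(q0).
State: (-1/√2 + (1/√2)i)|1010⟩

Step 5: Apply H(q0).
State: (-1/2 + (1/2)i)|0010⟩ + (1/2 - (1/2)i)|1010⟩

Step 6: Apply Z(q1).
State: (-1/2 + (1/2)i)|0010⟩ + (1/2 - (1/2)i)|1010⟩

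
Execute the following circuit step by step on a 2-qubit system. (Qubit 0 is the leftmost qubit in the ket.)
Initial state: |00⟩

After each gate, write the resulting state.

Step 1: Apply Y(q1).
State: i|01⟩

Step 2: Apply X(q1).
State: i|00⟩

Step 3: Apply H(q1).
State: (1/√2)i|00⟩ + (1/√2)i|01⟩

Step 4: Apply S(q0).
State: (1/√2)i|00⟩ + (1/√2)i|01⟩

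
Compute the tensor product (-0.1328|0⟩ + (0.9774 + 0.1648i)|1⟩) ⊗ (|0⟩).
-0.1328|00⟩ + (0.9774 + 0.1648i)|10⟩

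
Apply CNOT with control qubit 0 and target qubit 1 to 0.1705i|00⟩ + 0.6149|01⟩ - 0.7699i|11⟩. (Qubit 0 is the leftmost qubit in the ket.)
0.1705i|00⟩ + 0.6149|01⟩ - 0.7699i|10⟩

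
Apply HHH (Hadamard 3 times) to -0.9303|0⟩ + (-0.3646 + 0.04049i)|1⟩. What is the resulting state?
(-0.9156 + 0.02863i)|0⟩ + (-0.4 - 0.02863i)|1⟩

H² = I, so H^3 = H: a single Hadamard. With (a, b) = (-0.9303, (-0.3646 + 0.04049i)), H gives ((a + b)/√2, (a − b)/√2) = ((-0.9156 + 0.02863i), (-0.4 - 0.02863i)).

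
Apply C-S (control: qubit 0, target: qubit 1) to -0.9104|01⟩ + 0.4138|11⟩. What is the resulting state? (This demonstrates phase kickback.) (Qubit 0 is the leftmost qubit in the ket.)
-0.9104|01⟩ + 0.4138i|11⟩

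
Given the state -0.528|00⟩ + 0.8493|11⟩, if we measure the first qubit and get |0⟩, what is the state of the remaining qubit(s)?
-|0⟩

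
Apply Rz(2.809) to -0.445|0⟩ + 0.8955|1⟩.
(-0.07366 + 0.4389i)|0⟩ + (0.1482 + 0.8831i)|1⟩

Rz(2.809) = [[e^(−iθ/2), 0], [0, e^(iθ/2)]] with e^(±iθ/2) = cos(θ/2) ± i·sin(θ/2); θ = 2.809, cos(θ/2) ≈ 0.165531, sin(θ/2) ≈ 0.986205.
With a = amp(|0⟩) = -0.445 and b = amp(|1⟩) = 0.8955:
new amp(|0⟩) = (0.165531 - 0.986205i)·a = (-0.07366 + 0.4389i)
new amp(|1⟩) = (0.165531 + 0.986205i)·b = (0.1482 + 0.8831i)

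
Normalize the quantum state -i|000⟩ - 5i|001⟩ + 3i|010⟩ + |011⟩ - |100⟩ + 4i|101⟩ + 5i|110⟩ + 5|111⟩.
-0.09853i|000⟩ - 0.4927i|001⟩ + 0.2956i|010⟩ + 0.09853|011⟩ - 0.09853|100⟩ + 0.3941i|101⟩ + 0.4927i|110⟩ + 0.4927|111⟩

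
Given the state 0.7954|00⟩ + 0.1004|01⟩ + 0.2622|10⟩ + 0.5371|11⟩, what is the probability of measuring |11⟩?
0.2885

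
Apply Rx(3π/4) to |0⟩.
0.3827|0⟩ - 0.9239i|1⟩

Rx(3π/4) = [[cos(θ/2), −i·sin(θ/2)], [−i·sin(θ/2), cos(θ/2)]]; θ = 3π/4, cos(θ/2) ≈ 0.382683, sin(θ/2) ≈ 0.92388.
With a = amp(|0⟩) = 1 and b = amp(|1⟩) = 0:
new amp(|0⟩) = (0.382683)·a + (-0.92388i)·b = 0.3827
new amp(|1⟩) = (-0.92388i)·a + (0.382683)·b = -0.9239i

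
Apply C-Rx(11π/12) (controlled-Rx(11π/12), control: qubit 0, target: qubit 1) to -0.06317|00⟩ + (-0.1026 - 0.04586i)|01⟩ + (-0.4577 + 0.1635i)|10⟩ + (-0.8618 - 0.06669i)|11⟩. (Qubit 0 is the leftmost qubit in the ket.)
-0.06317|00⟩ + (-0.1026 - 0.04586i)|01⟩ + (-0.1259 + 0.8758i)|10⟩ + (0.04961 + 0.4451i)|11⟩

C-Rx(11π/12) leaves the control-|0⟩ kets |00⟩, |01⟩ unchanged and applies Rx(11π/12) to qubit 1 on the control-|1⟩ pair (|10⟩, |11⟩).
Rx(11π/12) = [[cos(θ/2), −i·sin(θ/2)], [−i·sin(θ/2), cos(θ/2)]]; θ = 11π/12, cos(θ/2) ≈ 0.130526, sin(θ/2) ≈ 0.991445.
With a = amp(|10⟩) = (-0.4577 + 0.1635i) and b = amp(|11⟩) = (-0.8618 - 0.06669i):
new amp(|10⟩) = (0.130526)·a + (-0.991445i)·b = (-0.1259 + 0.8758i)
new amp(|11⟩) = (-0.991445i)·a + (0.130526)·b = (0.04961 + 0.4451i)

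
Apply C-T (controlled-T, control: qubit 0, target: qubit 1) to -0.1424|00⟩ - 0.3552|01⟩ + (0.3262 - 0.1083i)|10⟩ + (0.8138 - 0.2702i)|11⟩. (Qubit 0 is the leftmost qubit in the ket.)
-0.1424|00⟩ - 0.3552|01⟩ + (0.3262 - 0.1083i)|10⟩ + (0.7665 + 0.3844i)|11⟩

C-T leaves the control-|0⟩ kets |00⟩, |01⟩ unchanged and applies T to qubit 1 on the control-|1⟩ pair (|10⟩, |11⟩).
T = [[1, 0], [0, (1/√2 + (1/√2)i)]].
With a = amp(|10⟩) = (0.3262 - 0.1083i) and b = amp(|11⟩) = (0.8138 - 0.2702i):
new amp(|10⟩) = (1)·a = (0.3262 - 0.1083i)
new amp(|11⟩) = (1/√2 + (1/√2)i)·b = (0.7665 + 0.3844i)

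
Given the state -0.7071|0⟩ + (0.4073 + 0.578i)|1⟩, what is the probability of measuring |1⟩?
0.5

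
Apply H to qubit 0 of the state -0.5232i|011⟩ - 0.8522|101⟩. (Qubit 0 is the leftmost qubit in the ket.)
-0.6026|001⟩ - 0.37i|011⟩ + 0.6026|101⟩ - 0.37i|111⟩

H on qubit 0 mixes each pair of kets that differ only in qubit 0: amplitudes (a, b) of (|…0…⟩, |…1…⟩) become ((a + b)/√2, (a − b)/√2). Kets absent from the input have amplitude 0.
(|001⟩, |101⟩): (a, b) = (0, -0.8522) → (-0.6026, 0.6026)
(|011⟩, |111⟩): (a, b) = (-0.5232i, 0) → (-0.37i, -0.37i)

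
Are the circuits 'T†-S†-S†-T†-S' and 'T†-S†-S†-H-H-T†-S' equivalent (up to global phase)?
Yes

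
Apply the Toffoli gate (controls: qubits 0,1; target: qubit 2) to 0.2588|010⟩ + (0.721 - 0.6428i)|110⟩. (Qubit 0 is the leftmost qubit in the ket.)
0.2588|010⟩ + (0.721 - 0.6428i)|111⟩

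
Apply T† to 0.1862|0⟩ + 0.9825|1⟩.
0.1862|0⟩ + (0.6947 - 0.6947i)|1⟩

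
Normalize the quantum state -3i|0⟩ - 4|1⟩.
-0.6i|0⟩ - 0.8|1⟩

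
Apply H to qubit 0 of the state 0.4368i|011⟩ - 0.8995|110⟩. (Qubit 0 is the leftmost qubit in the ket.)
-0.636|010⟩ + 0.3089i|011⟩ + 0.636|110⟩ + 0.3089i|111⟩

H on qubit 0 mixes each pair of kets that differ only in qubit 0: amplitudes (a, b) of (|…0…⟩, |…1…⟩) become ((a + b)/√2, (a − b)/√2). Kets absent from the input have amplitude 0.
(|010⟩, |110⟩): (a, b) = (0, -0.8995) → (-0.636, 0.636)
(|011⟩, |111⟩): (a, b) = (0.4368i, 0) → (0.3089i, 0.3089i)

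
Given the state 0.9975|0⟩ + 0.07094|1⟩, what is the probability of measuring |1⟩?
0.005032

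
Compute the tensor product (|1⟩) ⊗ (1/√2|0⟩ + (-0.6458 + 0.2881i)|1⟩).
1/√2|10⟩ + (-0.6458 + 0.2881i)|11⟩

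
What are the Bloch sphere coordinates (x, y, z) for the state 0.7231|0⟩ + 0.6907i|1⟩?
(0, 0.9989, 0.04581)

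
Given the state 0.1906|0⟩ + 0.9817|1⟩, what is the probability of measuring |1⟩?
0.9637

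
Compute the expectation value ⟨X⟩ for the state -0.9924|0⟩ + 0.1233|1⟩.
-0.2447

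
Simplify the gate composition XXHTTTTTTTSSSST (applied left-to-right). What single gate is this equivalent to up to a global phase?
H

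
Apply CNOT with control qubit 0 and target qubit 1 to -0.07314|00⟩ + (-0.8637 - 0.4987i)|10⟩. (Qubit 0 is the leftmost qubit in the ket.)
-0.07314|00⟩ + (-0.8637 - 0.4987i)|11⟩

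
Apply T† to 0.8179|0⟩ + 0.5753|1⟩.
0.8179|0⟩ + (0.4068 - 0.4068i)|1⟩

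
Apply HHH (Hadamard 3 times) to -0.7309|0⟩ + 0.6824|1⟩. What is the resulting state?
-0.03429|0⟩ - 0.9994|1⟩

H² = I, so H^3 = H: a single Hadamard. With (a, b) = (-0.7309, 0.6824), H gives ((a + b)/√2, (a − b)/√2) = (-0.03429, -0.9994).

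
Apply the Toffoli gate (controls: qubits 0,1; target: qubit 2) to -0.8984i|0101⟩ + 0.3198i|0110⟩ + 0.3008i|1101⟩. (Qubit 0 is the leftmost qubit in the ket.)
-0.8984i|0101⟩ + 0.3198i|0110⟩ + 0.3008i|1111⟩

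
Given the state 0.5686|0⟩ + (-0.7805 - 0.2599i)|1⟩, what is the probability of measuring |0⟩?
0.3233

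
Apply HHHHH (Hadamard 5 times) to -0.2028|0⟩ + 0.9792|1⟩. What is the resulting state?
0.549|0⟩ - 0.8358|1⟩

H² = I, so H^5 = H: a single Hadamard. With (a, b) = (-0.2028, 0.9792), H gives ((a + b)/√2, (a − b)/√2) = (0.549, -0.8358).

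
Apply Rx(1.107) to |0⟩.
0.8507|0⟩ - 0.5257i|1⟩

Rx(1.107) = [[cos(θ/2), −i·sin(θ/2)], [−i·sin(θ/2), cos(θ/2)]]; θ = 1.107, cos(θ/2) ≈ 0.85069, sin(θ/2) ≈ 0.525668.
With a = amp(|0⟩) = 1 and b = amp(|1⟩) = 0:
new amp(|0⟩) = (0.85069)·a + (-0.525668i)·b = 0.8507
new amp(|1⟩) = (-0.525668i)·a + (0.85069)·b = -0.5257i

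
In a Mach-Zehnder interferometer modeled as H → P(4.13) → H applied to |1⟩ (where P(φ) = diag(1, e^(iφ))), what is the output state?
(0.775 + 0.4176i)|0⟩ + (0.225 - 0.4176i)|1⟩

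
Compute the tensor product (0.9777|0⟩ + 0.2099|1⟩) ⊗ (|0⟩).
0.9777|00⟩ + 0.2099|10⟩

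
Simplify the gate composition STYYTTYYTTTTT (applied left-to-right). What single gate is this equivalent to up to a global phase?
S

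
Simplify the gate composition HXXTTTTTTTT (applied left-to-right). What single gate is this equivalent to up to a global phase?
H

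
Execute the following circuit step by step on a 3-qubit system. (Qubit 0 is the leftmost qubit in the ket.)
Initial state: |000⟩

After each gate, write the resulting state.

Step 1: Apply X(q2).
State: |001⟩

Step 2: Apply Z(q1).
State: |001⟩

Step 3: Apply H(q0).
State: 1/√2|001⟩ + 1/√2|101⟩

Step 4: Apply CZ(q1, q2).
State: 1/√2|001⟩ + 1/√2|101⟩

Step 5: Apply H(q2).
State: 1/2|000⟩ - 1/2|001⟩ + 1/2|100⟩ - 1/2|101⟩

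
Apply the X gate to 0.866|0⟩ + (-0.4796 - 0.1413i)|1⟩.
(-0.4796 - 0.1413i)|0⟩ + 0.866|1⟩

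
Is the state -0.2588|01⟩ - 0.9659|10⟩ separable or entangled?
Entangled

Writing the state as a|00⟩ + b|01⟩ + c|10⟩ + d|11⟩, it is a product state iff ad − bc = 0.
Here (a, b, c, d) = (0, -0.2588, -0.9659, 0): ad − bc = (0)(0) − (-0.2588)(-0.9659) = -0.25 ≠ 0, so the state is entangled.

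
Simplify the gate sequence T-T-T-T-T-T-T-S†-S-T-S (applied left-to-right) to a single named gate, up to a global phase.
S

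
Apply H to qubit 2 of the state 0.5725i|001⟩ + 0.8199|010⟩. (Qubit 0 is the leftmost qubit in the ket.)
0.4048i|000⟩ - 0.4048i|001⟩ + 0.5798|010⟩ + 0.5798|011⟩

H on qubit 2 mixes each pair of kets that differ only in qubit 2: amplitudes (a, b) of (|…0…⟩, |…1…⟩) become ((a + b)/√2, (a − b)/√2). Kets absent from the input have amplitude 0.
(|000⟩, |001⟩): (a, b) = (0, 0.5725i) → (0.4048i, -0.4048i)
(|010⟩, |011⟩): (a, b) = (0.8199, 0) → (0.5798, 0.5798)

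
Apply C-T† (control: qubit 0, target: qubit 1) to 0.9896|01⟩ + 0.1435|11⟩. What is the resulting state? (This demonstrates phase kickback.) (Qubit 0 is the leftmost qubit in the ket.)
0.9896|01⟩ + (0.1015 - 0.1015i)|11⟩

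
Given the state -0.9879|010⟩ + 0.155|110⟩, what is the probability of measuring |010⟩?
0.9759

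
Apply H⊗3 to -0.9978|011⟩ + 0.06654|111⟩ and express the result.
-0.3293|000⟩ + 0.3293|001⟩ + 0.3293|010⟩ - 0.3293|011⟩ - 0.3763|100⟩ + 0.3763|101⟩ + 0.3763|110⟩ - 0.3763|111⟩

H⊗3 gives amp(|y⟩) = (1/2√2) Σ_x (−1)^(x·y) amp(|x⟩), where x·y is the number of positions in which both x and y have a 1.
|000⟩: (-0.9978 + 0.06654)/(2√2) = -0.3293
|001⟩: (0.9978 - 0.06654)/(2√2) = 0.3293
|010⟩: (0.9978 - 0.06654)/(2√2) = 0.3293
|011⟩: (-0.9978 + 0.06654)/(2√2) = -0.3293
|100⟩: (-0.9978 - 0.06654)/(2√2) = -0.3763
|101⟩: (0.9978 + 0.06654)/(2√2) = 0.3763
|110⟩: (0.9978 + 0.06654)/(2√2) = 0.3763
|111⟩: (-0.9978 - 0.06654)/(2√2) = -0.3763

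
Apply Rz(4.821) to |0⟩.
(-0.7444 - 0.6677i)|0⟩

Rz(4.821) = [[e^(−iθ/2), 0], [0, e^(iθ/2)]] with e^(±iθ/2) = cos(θ/2) ± i·sin(θ/2); θ = 4.821, cos(θ/2) ≈ -0.744445, sin(θ/2) ≈ 0.667683.
With a = amp(|0⟩) = 1 and b = amp(|1⟩) = 0:
new amp(|0⟩) = (-0.744445 - 0.667683i)·a = (-0.7444 - 0.6677i)
new amp(|1⟩) = (-0.744445 + 0.667683i)·b = 0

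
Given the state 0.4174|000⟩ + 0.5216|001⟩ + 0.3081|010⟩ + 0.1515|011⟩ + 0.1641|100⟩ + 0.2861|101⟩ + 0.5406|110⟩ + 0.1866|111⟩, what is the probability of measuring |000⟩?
0.1742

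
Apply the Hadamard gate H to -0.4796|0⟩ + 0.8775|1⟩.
0.2814|0⟩ - 0.9596|1⟩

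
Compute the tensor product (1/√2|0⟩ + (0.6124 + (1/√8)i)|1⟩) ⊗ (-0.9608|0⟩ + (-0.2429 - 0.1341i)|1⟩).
-0.6794|00⟩ + (-0.1718 - 0.09482i)|01⟩ + (-0.5884 - 0.3397i)|10⟩ + (-0.1013 - 0.168i)|11⟩

amp(|b₁b₂…⟩) = product of the factor amplitudes for bits b₁, b₂, …; only kets whose every factor amplitude is nonzero survive.
|00⟩: (1/√2)(-0.9608) = -0.6794
|01⟩: (1/√2)(-0.2429 - 0.1341i) = (-0.1718 - 0.09482i)
|10⟩: (0.6124 + (1/√8)i)(-0.9608) = (-0.5884 - 0.3397i)
|11⟩: (0.6124 + (1/√8)i)(-0.2429 - 0.1341i) = (-0.1013 - 0.168i)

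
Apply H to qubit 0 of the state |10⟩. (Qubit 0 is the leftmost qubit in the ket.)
1/√2|00⟩ - 1/√2|10⟩

H on qubit 0 mixes each pair of kets that differ only in qubit 0: amplitudes (a, b) of (|…0…⟩, |…1…⟩) become ((a + b)/√2, (a − b)/√2). Kets absent from the input have amplitude 0.
(|00⟩, |10⟩): (a, b) = (0, 1) → (1/√2, -1/√2)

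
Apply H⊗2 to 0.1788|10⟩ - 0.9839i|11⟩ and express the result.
(0.0894 - 0.492i)|00⟩ + (0.0894 + 0.492i)|01⟩ + (-0.0894 + 0.492i)|10⟩ + (-0.0894 - 0.492i)|11⟩

H⊗2 gives amp(|y⟩) = (1/2) Σ_x (−1)^(x·y) amp(|x⟩), where x·y is the number of positions in which both x and y have a 1.
|00⟩: (0.1788 - 0.9839i)/2 = (0.0894 - 0.492i)
|01⟩: (0.1788 + 0.9839i)/2 = (0.0894 + 0.492i)
|10⟩: (-0.1788 + 0.9839i)/2 = (-0.0894 + 0.492i)
|11⟩: (-0.1788 - 0.9839i)/2 = (-0.0894 - 0.492i)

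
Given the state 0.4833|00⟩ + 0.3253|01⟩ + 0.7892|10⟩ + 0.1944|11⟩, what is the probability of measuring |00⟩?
0.2336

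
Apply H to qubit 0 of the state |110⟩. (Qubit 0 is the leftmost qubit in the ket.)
1/√2|010⟩ - 1/√2|110⟩

H on qubit 0 mixes each pair of kets that differ only in qubit 0: amplitudes (a, b) of (|…0…⟩, |…1…⟩) become ((a + b)/√2, (a − b)/√2). Kets absent from the input have amplitude 0.
(|010⟩, |110⟩): (a, b) = (0, 1) → (1/√2, -1/√2)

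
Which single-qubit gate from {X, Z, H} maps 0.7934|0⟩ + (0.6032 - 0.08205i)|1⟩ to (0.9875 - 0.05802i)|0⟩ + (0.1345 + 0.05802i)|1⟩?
H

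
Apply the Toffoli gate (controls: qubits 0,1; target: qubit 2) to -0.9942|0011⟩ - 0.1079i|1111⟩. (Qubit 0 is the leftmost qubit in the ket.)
-0.9942|0011⟩ - 0.1079i|1101⟩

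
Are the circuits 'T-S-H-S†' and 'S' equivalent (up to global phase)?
No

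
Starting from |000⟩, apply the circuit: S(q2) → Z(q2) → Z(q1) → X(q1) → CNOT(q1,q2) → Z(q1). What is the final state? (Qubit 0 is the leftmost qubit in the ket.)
-|011⟩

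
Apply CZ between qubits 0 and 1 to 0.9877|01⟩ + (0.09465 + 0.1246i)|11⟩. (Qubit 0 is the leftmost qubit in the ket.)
0.9877|01⟩ + (-0.09465 - 0.1246i)|11⟩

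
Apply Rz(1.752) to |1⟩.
(0.6402 + 0.7682i)|1⟩

Rz(1.752) = [[e^(−iθ/2), 0], [0, e^(iθ/2)]] with e^(±iθ/2) = cos(θ/2) ± i·sin(θ/2); θ = 1.752, cos(θ/2) ≈ 0.640229, sin(θ/2) ≈ 0.768184.
With a = amp(|0⟩) = 0 and b = amp(|1⟩) = 1:
new amp(|0⟩) = (0.640229 - 0.768184i)·a = 0
new amp(|1⟩) = (0.640229 + 0.768184i)·b = (0.6402 + 0.7682i)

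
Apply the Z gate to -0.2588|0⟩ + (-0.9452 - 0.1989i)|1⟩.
-0.2588|0⟩ + (0.9452 + 0.1989i)|1⟩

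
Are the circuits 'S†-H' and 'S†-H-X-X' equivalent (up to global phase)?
Yes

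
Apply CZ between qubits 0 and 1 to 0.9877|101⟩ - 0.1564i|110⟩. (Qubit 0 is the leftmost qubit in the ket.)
0.9877|101⟩ + 0.1564i|110⟩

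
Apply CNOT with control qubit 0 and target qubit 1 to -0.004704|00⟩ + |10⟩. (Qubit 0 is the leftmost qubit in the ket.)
-0.004704|00⟩ + |11⟩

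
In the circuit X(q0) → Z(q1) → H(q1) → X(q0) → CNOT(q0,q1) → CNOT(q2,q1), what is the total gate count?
6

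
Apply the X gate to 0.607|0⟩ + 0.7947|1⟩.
0.7947|0⟩ + 0.607|1⟩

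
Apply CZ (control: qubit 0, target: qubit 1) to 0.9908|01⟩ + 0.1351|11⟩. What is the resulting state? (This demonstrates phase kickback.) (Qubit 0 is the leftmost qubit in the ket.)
0.9908|01⟩ - 0.1351|11⟩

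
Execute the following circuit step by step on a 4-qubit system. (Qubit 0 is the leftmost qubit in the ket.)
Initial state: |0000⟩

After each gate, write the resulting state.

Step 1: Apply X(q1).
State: |0100⟩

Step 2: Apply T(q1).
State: (1/√2 + (1/√2)i)|0100⟩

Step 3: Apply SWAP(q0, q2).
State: (1/√2 + (1/√2)i)|0100⟩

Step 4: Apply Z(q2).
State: (1/√2 + (1/√2)i)|0100⟩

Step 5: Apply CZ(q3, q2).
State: (1/√2 + (1/√2)i)|0100⟩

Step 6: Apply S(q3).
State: (1/√2 + (1/√2)i)|0100⟩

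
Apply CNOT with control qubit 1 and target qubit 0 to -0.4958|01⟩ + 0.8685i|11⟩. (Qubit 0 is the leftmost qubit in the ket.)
0.8685i|01⟩ - 0.4958|11⟩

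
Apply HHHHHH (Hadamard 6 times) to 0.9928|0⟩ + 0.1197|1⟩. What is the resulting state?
0.9928|0⟩ + 0.1197|1⟩

H² = I, so an even number of Hadamards cancels: H^6 = I and the state is unchanged.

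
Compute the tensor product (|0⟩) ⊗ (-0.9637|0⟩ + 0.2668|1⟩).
-0.9637|00⟩ + 0.2668|01⟩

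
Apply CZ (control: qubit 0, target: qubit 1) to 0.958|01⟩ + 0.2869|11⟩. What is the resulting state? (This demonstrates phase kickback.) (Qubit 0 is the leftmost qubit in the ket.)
0.958|01⟩ - 0.2869|11⟩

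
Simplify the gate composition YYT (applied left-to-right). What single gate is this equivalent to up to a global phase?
T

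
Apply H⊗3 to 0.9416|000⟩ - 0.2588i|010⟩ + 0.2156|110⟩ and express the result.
(0.4091 - 0.0915i)|000⟩ + (0.4091 - 0.0915i)|001⟩ + (0.2567 + 0.0915i)|010⟩ + (0.2567 + 0.0915i)|011⟩ + (0.2567 - 0.0915i)|100⟩ + (0.2567 - 0.0915i)|101⟩ + (0.4091 + 0.0915i)|110⟩ + (0.4091 + 0.0915i)|111⟩

H⊗3 gives amp(|y⟩) = (1/2√2) Σ_x (−1)^(x·y) amp(|x⟩), where x·y is the number of positions in which both x and y have a 1.
|000⟩: (0.9416 - 0.2588i + 0.2156)/(2√2) = (0.4091 - 0.0915i)
|001⟩: (0.9416 - 0.2588i + 0.2156)/(2√2) = (0.4091 - 0.0915i)
|010⟩: (0.9416 + 0.2588i - 0.2156)/(2√2) = (0.2567 + 0.0915i)
|011⟩: (0.9416 + 0.2588i - 0.2156)/(2√2) = (0.2567 + 0.0915i)
|100⟩: (0.9416 - 0.2588i - 0.2156)/(2√2) = (0.2567 - 0.0915i)
|101⟩: (0.9416 - 0.2588i - 0.2156)/(2√2) = (0.2567 - 0.0915i)
|110⟩: (0.9416 + 0.2588i + 0.2156)/(2√2) = (0.4091 + 0.0915i)
|111⟩: (0.9416 + 0.2588i + 0.2156)/(2√2) = (0.4091 + 0.0915i)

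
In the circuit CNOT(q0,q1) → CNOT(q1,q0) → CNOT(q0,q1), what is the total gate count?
3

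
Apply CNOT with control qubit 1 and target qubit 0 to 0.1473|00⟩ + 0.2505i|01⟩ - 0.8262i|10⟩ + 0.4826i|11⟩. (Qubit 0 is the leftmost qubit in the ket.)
0.1473|00⟩ + 0.4826i|01⟩ - 0.8262i|10⟩ + 0.2505i|11⟩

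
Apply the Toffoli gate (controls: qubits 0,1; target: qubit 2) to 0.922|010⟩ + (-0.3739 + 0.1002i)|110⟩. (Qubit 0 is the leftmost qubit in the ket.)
0.922|010⟩ + (-0.3739 + 0.1002i)|111⟩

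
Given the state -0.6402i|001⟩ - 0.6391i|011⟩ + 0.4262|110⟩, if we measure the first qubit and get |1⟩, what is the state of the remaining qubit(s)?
|10⟩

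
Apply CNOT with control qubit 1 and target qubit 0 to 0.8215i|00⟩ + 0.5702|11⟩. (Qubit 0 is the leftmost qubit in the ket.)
0.8215i|00⟩ + 0.5702|01⟩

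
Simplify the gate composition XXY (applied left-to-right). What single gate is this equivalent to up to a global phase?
Y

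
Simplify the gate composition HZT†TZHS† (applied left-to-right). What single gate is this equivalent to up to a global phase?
S†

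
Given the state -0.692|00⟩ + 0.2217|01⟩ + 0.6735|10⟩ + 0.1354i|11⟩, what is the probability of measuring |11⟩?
0.01833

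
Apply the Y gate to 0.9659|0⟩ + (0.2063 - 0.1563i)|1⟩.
(-0.1563 - 0.2063i)|0⟩ + 0.9659i|1⟩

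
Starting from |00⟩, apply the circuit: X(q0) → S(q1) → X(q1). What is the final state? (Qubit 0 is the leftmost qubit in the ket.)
|11⟩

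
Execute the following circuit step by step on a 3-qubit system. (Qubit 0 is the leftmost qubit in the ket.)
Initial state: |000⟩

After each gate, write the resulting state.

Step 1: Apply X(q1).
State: |010⟩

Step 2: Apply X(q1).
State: |000⟩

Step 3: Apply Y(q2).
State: i|001⟩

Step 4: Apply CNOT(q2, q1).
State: i|011⟩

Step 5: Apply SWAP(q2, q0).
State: i|110⟩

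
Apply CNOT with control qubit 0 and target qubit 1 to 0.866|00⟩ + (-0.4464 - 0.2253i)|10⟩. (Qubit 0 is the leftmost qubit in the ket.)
0.866|00⟩ + (-0.4464 - 0.2253i)|11⟩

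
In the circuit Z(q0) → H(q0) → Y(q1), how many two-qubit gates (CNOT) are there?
0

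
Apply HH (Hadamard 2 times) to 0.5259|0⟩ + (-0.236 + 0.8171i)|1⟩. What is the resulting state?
0.5259|0⟩ + (-0.236 + 0.8171i)|1⟩

H² = I, so an even number of Hadamards cancels: H^2 = I and the state is unchanged.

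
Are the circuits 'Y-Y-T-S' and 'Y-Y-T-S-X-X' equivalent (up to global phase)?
Yes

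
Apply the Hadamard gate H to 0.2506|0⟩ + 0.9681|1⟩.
0.8618|0⟩ - 0.5073|1⟩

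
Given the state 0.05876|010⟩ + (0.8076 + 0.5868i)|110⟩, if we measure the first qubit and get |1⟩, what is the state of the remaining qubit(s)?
(0.809 + 0.5878i)|10⟩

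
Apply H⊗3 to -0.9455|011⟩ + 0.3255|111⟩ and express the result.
-0.2192|000⟩ + 0.2192|001⟩ + 0.2192|010⟩ - 0.2192|011⟩ - 0.4494|100⟩ + 0.4494|101⟩ + 0.4494|110⟩ - 0.4494|111⟩

H⊗3 gives amp(|y⟩) = (1/2√2) Σ_x (−1)^(x·y) amp(|x⟩), where x·y is the number of positions in which both x and y have a 1.
|000⟩: (-0.9455 + 0.3255)/(2√2) = -0.2192
|001⟩: (0.9455 - 0.3255)/(2√2) = 0.2192
|010⟩: (0.9455 - 0.3255)/(2√2) = 0.2192
|011⟩: (-0.9455 + 0.3255)/(2√2) = -0.2192
|100⟩: (-0.9455 - 0.3255)/(2√2) = -0.4494
|101⟩: (0.9455 + 0.3255)/(2√2) = 0.4494
|110⟩: (0.9455 + 0.3255)/(2√2) = 0.4494
|111⟩: (-0.9455 - 0.3255)/(2√2) = -0.4494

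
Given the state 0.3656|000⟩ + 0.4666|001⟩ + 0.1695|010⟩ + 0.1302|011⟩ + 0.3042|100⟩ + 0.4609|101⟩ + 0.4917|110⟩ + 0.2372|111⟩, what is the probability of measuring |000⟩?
0.1337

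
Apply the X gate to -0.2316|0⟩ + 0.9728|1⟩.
0.9728|0⟩ - 0.2316|1⟩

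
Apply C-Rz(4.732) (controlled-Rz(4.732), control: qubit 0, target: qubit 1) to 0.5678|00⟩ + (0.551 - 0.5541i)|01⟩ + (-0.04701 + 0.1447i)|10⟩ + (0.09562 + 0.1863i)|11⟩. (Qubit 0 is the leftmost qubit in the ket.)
0.5678|00⟩ + (0.551 - 0.5541i)|01⟩ + (0.1349 - 0.0704i)|10⟩ + (-0.1987 - 0.06607i)|11⟩

C-Rz(4.732) leaves the control-|0⟩ kets |00⟩, |01⟩ unchanged and applies Rz(4.732) to qubit 1 on the control-|1⟩ pair (|10⟩, |11⟩).
Rz(4.732) = [[e^(−iθ/2), 0], [0, e^(iθ/2)]] with e^(±iθ/2) = cos(θ/2) ± i·sin(θ/2); θ = 4.732, cos(θ/2) ≈ -0.714006, sin(θ/2) ≈ 0.700139.
With a = amp(|10⟩) = (-0.04701 + 0.1447i) and b = amp(|11⟩) = (0.09562 + 0.1863i):
new amp(|10⟩) = (-0.714006 - 0.700139i)·a = (0.1349 - 0.0704i)
new amp(|11⟩) = (-0.714006 + 0.700139i)·b = (-0.1987 - 0.06607i)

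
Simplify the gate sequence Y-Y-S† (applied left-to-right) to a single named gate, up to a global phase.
S†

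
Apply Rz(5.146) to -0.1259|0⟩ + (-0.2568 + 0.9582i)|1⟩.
(0.1061 + 0.06779i)|0⟩ + (-0.2995 - 0.9457i)|1⟩

Rz(5.146) = [[e^(−iθ/2), 0], [0, e^(iθ/2)]] with e^(±iθ/2) = cos(θ/2) ± i·sin(θ/2); θ = 5.146, cos(θ/2) ≈ -0.84266, sin(θ/2) ≈ 0.538447.
With a = amp(|0⟩) = -0.1259 and b = amp(|1⟩) = (-0.2568 + 0.9582i):
new amp(|0⟩) = (-0.84266 - 0.538447i)·a = (0.1061 + 0.06779i)
new amp(|1⟩) = (-0.84266 + 0.538447i)·b = (-0.2995 - 0.9457i)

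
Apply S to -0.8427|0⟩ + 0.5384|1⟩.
-0.8427|0⟩ + 0.5384i|1⟩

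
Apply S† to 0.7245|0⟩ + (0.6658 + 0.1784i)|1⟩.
0.7245|0⟩ + (0.1784 - 0.6658i)|1⟩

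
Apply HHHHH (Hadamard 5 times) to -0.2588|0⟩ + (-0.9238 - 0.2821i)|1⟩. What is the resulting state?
(-0.8362 - 0.1995i)|0⟩ + (0.4702 + 0.1995i)|1⟩

H² = I, so H^5 = H: a single Hadamard. With (a, b) = (-0.2588, (-0.9238 - 0.2821i)), H gives ((a + b)/√2, (a − b)/√2) = ((-0.8362 - 0.1995i), (0.4702 + 0.1995i)).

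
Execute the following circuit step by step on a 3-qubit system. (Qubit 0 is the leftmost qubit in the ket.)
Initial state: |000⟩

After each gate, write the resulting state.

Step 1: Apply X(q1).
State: |010⟩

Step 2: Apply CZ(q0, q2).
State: |010⟩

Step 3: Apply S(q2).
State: |010⟩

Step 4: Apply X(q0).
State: |110⟩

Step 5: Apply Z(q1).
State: -|110⟩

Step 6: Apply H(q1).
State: -1/√2|100⟩ + 1/√2|110⟩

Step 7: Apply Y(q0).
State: (1/√2)i|000⟩ - (1/√2)i|010⟩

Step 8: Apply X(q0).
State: (1/√2)i|100⟩ - (1/√2)i|110⟩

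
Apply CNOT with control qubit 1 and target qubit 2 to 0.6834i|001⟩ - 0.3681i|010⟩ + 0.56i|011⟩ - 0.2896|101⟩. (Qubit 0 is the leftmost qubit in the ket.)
0.6834i|001⟩ + 0.56i|010⟩ - 0.3681i|011⟩ - 0.2896|101⟩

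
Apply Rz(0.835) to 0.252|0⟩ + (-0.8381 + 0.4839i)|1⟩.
(0.2304 - 0.1022i)|0⟩ + (-0.9623 + 0.1025i)|1⟩

Rz(0.835) = [[e^(−iθ/2), 0], [0, e^(iθ/2)]] with e^(±iθ/2) = cos(θ/2) ± i·sin(θ/2); θ = 0.835, cos(θ/2) ≈ 0.914105, sin(θ/2) ≈ 0.405476.
With a = amp(|0⟩) = 0.252 and b = amp(|1⟩) = (-0.8381 + 0.4839i):
new amp(|0⟩) = (0.914105 - 0.405476i)·a = (0.2304 - 0.1022i)
new amp(|1⟩) = (0.914105 + 0.405476i)·b = (-0.9623 + 0.1025i)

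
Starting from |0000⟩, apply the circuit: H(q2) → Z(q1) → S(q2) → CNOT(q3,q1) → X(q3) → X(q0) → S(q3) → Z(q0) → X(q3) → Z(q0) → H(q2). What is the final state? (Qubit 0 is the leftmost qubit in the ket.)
(-1/2 + (1/2)i)|1000⟩ + (1/2 + (1/2)i)|1010⟩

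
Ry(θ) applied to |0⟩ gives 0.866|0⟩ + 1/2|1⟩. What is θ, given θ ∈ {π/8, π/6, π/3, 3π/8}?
π/3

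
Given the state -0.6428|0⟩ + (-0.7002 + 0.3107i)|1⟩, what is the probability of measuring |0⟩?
0.4132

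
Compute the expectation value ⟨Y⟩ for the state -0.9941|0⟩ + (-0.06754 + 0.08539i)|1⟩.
-0.1698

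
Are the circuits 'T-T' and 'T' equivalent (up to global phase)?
No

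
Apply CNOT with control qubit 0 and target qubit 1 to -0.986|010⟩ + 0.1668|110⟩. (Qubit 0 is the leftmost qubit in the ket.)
-0.986|010⟩ + 0.1668|100⟩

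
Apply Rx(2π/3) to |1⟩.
-0.866i|0⟩ + 1/2|1⟩

Rx(2π/3) = [[cos(θ/2), −i·sin(θ/2)], [−i·sin(θ/2), cos(θ/2)]]; θ = 2π/3, cos(θ/2) ≈ 0.5, sin(θ/2) ≈ 0.866025.
With a = amp(|0⟩) = 0 and b = amp(|1⟩) = 1:
new amp(|0⟩) = (0.5)·a + (-0.866025i)·b = -0.866i
new amp(|1⟩) = (-0.866025i)·a + (0.5)·b = 1/2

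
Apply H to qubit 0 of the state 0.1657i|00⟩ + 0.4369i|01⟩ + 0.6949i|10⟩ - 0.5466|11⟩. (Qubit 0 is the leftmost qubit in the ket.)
0.6085i|00⟩ + (-0.3865 + 0.3089i)|01⟩ - 0.3742i|10⟩ + (0.3865 + 0.3089i)|11⟩

H on qubit 0 mixes each pair of kets that differ only in qubit 0: amplitudes (a, b) of (|…0…⟩, |…1…⟩) become ((a + b)/√2, (a − b)/√2). Kets absent from the input have amplitude 0.
(|00⟩, |10⟩): (a, b) = (0.1657i, 0.6949i) → (0.6085i, -0.3742i)
(|01⟩, |11⟩): (a, b) = (0.4369i, -0.5466) → ((-0.3865 + 0.3089i), (0.3865 + 0.3089i))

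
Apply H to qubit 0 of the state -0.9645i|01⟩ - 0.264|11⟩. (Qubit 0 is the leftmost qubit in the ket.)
(-0.1867 - 0.682i)|01⟩ + (0.1867 - 0.682i)|11⟩

H on qubit 0 mixes each pair of kets that differ only in qubit 0: amplitudes (a, b) of (|…0…⟩, |…1…⟩) become ((a + b)/√2, (a − b)/√2). Kets absent from the input have amplitude 0.
(|01⟩, |11⟩): (a, b) = (-0.9645i, -0.264) → ((-0.1867 - 0.682i), (0.1867 - 0.682i))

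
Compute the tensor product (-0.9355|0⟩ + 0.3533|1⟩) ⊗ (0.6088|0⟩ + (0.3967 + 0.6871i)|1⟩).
-0.5695|00⟩ + (-0.3711 - 0.6428i)|01⟩ + 0.2151|10⟩ + (0.1402 + 0.2428i)|11⟩

amp(|b₁b₂…⟩) = product of the factor amplitudes for bits b₁, b₂, …; only kets whose every factor amplitude is nonzero survive.
|00⟩: (-0.9355)(0.6088) = -0.5695
|01⟩: (-0.9355)(0.3967 + 0.6871i) = (-0.3711 - 0.6428i)
|10⟩: (0.3533)(0.6088) = 0.2151
|11⟩: (0.3533)(0.3967 + 0.6871i) = (0.1402 + 0.2428i)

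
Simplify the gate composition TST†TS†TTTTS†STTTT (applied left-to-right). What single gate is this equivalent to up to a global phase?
T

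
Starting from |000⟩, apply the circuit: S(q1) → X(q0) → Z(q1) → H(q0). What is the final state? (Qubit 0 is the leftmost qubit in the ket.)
1/√2|000⟩ - 1/√2|100⟩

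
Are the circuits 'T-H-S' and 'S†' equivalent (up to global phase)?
No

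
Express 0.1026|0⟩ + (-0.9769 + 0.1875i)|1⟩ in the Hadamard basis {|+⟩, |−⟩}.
(-0.6182 + 0.1326i)|+⟩ + (0.7633 - 0.1326i)|−⟩

With |ψ⟩ = α|0⟩ + β|1⟩, the Hadamard-basis coefficients are ⟨+|ψ⟩ = (α + β)/√2 and ⟨−|ψ⟩ = (α − β)/√2.
Here α = 0.1026, β = (-0.9769 + 0.1875i): (α + β)/√2 = (-0.6182 + 0.1326i), (α − β)/√2 = (0.7633 - 0.1326i).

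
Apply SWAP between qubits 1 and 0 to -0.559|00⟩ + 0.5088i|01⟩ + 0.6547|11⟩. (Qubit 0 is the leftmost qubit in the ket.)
-0.559|00⟩ + 0.5088i|10⟩ + 0.6547|11⟩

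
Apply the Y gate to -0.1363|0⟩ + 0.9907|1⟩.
-0.9907i|0⟩ - 0.1363i|1⟩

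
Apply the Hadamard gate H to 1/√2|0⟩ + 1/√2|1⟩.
|0⟩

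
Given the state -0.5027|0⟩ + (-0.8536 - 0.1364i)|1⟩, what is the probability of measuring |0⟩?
0.2527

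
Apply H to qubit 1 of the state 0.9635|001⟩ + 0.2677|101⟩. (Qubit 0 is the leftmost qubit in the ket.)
0.6813|001⟩ + 0.6813|011⟩ + 0.1893|101⟩ + 0.1893|111⟩

H on qubit 1 mixes each pair of kets that differ only in qubit 1: amplitudes (a, b) of (|…0…⟩, |…1…⟩) become ((a + b)/√2, (a − b)/√2). Kets absent from the input have amplitude 0.
(|001⟩, |011⟩): (a, b) = (0.9635, 0) → (0.6813, 0.6813)
(|101⟩, |111⟩): (a, b) = (0.2677, 0) → (0.1893, 0.1893)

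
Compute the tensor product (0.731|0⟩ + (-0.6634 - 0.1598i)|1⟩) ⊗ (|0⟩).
0.731|00⟩ + (-0.6634 - 0.1598i)|10⟩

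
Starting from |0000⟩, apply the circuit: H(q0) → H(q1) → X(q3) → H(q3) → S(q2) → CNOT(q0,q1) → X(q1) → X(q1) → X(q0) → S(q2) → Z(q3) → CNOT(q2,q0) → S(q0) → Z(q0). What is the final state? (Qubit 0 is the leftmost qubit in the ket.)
1/√8|0000⟩ + 1/√8|0001⟩ + 1/√8|0100⟩ + 1/√8|0101⟩ - (1/√8)i|1000⟩ - (1/√8)i|1001⟩ - (1/√8)i|1100⟩ - (1/√8)i|1101⟩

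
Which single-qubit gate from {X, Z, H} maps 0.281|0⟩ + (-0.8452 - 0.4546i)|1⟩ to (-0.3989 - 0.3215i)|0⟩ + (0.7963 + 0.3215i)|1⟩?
H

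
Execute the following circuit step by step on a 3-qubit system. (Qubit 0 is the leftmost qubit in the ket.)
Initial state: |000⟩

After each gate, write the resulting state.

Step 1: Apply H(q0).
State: 1/√2|000⟩ + 1/√2|100⟩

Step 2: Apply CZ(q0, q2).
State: 1/√2|000⟩ + 1/√2|100⟩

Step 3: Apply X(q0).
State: 1/√2|000⟩ + 1/√2|100⟩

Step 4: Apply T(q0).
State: 1/√2|000⟩ + (1/2 + (1/2)i)|100⟩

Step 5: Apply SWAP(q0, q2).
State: 1/√2|000⟩ + (1/2 + (1/2)i)|001⟩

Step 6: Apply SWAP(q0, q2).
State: 1/√2|000⟩ + (1/2 + (1/2)i)|100⟩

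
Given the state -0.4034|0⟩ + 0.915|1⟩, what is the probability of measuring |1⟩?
0.8372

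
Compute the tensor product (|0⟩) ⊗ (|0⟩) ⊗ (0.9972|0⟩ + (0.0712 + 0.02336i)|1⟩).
0.9972|000⟩ + (0.0712 + 0.02336i)|001⟩

amp(|b₁b₂…⟩) = product of the factor amplitudes for bits b₁, b₂, …; only kets whose every factor amplitude is nonzero survive.
|000⟩: (1)(1)(0.9972) = 0.9972
|001⟩: (1)(1)(0.0712 + 0.02336i) = (0.0712 + 0.02336i)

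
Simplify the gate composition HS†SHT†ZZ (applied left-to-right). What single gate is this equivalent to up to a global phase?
T†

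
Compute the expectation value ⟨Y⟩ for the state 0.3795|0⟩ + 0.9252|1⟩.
0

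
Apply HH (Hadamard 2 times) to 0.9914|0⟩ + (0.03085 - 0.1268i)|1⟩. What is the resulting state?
0.9914|0⟩ + (0.03085 - 0.1268i)|1⟩

H² = I, so an even number of Hadamards cancels: H^2 = I and the state is unchanged.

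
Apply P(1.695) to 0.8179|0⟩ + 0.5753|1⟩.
0.8179|0⟩ + (-0.07127 + 0.5709i)|1⟩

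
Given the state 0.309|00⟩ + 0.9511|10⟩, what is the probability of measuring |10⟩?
0.9046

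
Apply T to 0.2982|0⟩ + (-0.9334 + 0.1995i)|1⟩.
0.2982|0⟩ + (-0.8011 - 0.5189i)|1⟩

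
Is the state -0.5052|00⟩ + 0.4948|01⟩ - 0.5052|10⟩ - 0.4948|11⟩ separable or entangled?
Entangled

Writing the state as a|00⟩ + b|01⟩ + c|10⟩ + d|11⟩, it is a product state iff ad − bc = 0.
Here (a, b, c, d) = (-0.5052, 0.4948, -0.5052, -0.4948): ad − bc = (-0.5052)(-0.4948) − (0.4948)(-0.5052) = 0.4999 ≠ 0, so the state is entangled.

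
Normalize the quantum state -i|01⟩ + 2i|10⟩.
-(1/√5)i|01⟩ + 0.8944i|10⟩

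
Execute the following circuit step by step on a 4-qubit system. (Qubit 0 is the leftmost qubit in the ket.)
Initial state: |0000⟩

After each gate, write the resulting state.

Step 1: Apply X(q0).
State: |1000⟩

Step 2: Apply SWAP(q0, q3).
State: |0001⟩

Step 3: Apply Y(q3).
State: -i|0000⟩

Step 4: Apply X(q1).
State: -i|0100⟩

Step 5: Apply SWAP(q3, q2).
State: -i|0100⟩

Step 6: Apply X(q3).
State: -i|0101⟩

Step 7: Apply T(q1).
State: (1/√2 - (1/√2)i)|0101⟩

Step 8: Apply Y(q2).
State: (1/√2 + (1/√2)i)|0111⟩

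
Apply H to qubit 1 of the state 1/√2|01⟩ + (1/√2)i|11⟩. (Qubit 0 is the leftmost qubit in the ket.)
1/2|00⟩ - 1/2|01⟩ + (1/2)i|10⟩ - (1/2)i|11⟩

H on qubit 1 mixes each pair of kets that differ only in qubit 1: amplitudes (a, b) of (|…0…⟩, |…1…⟩) become ((a + b)/√2, (a − b)/√2). Kets absent from the input have amplitude 0.
(|00⟩, |01⟩): (a, b) = (0, 1/√2) → (1/2, -1/2)
(|10⟩, |11⟩): (a, b) = (0, (1/√2)i) → ((1/2)i, -(1/2)i)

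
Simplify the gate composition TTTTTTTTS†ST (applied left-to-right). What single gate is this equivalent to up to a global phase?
T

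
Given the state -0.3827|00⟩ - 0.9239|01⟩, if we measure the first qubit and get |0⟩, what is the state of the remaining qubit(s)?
-0.3827|0⟩ - 0.9239|1⟩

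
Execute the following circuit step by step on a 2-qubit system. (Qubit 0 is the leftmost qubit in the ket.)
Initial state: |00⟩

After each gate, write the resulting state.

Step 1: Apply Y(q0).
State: i|10⟩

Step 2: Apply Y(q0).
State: |00⟩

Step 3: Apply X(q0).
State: |10⟩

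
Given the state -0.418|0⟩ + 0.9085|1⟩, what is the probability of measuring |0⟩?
0.1747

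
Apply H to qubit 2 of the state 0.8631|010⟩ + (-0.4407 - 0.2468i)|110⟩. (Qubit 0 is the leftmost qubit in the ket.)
0.6103|010⟩ + 0.6103|011⟩ + (-0.3116 - 0.1745i)|110⟩ + (-0.3116 - 0.1745i)|111⟩

H on qubit 2 mixes each pair of kets that differ only in qubit 2: amplitudes (a, b) of (|…0…⟩, |…1…⟩) become ((a + b)/√2, (a − b)/√2). Kets absent from the input have amplitude 0.
(|010⟩, |011⟩): (a, b) = (0.8631, 0) → (0.6103, 0.6103)
(|110⟩, |111⟩): (a, b) = ((-0.4407 - 0.2468i), 0) → ((-0.3116 - 0.1745i), (-0.3116 - 0.1745i))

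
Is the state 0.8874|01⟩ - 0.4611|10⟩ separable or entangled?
Entangled

Writing the state as a|00⟩ + b|01⟩ + c|10⟩ + d|11⟩, it is a product state iff ad − bc = 0.
Here (a, b, c, d) = (0, 0.8874, -0.4611, 0): ad − bc = (0)(0) − (0.8874)(-0.4611) = 0.4092 ≠ 0, so the state is entangled.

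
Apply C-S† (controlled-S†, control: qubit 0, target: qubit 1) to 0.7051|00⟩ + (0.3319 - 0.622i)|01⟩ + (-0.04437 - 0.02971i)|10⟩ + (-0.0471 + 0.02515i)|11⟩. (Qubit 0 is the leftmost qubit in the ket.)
0.7051|00⟩ + (0.3319 - 0.622i)|01⟩ + (-0.04437 - 0.02971i)|10⟩ + (0.02515 + 0.0471i)|11⟩

C-S† leaves the control-|0⟩ kets |00⟩, |01⟩ unchanged and applies S† to qubit 1 on the control-|1⟩ pair (|10⟩, |11⟩).
S† = [[1, 0], [0, -i]].
With a = amp(|10⟩) = (-0.04437 - 0.02971i) and b = amp(|11⟩) = (-0.0471 + 0.02515i):
new amp(|10⟩) = (1)·a = (-0.04437 - 0.02971i)
new amp(|11⟩) = (-i)·b = (0.02515 + 0.0471i)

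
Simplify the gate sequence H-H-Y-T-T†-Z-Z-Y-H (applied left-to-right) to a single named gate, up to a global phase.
H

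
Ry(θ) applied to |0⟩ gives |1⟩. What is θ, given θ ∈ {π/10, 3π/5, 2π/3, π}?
π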